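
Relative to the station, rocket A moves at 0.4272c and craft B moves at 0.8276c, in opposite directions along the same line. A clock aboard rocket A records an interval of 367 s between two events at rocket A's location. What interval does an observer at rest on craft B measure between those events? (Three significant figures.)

Transform rocket A's velocity into craft B's frame: (0.4272 + 0.8276)/(1 + 0.4272·0.8276) = 1.2548/1.35355072, so the relative speed is 0.92704c.
γ for this relative speed: γ = 1/√(1 − 0.859403) = 2.6669.
The clock on rocket A records proper time, so craft B measures Δt = γΔτ = 2.6669 × 367 = 979 s.

979 s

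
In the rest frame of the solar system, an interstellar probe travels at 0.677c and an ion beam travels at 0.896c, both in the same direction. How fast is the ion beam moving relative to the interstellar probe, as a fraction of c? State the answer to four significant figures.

0.5567c

Transform to the interstellar probe's frame: u' = (u − v)/(1 − uv/c²).
u' = (0.896 − 0.677)/(1 − 0.896×0.677) = 0.219/0.393408 = 0.55667.
Speed in the interstellar probe's frame: 0.5567c (in the same direction).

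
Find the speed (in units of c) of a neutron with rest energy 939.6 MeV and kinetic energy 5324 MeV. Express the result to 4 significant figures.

γ = 1 + K/(mc²) = 1 + 5324/939.6 = 6.6662.
β = √(1 − 1/γ²) = √(1 − 0.0225032) = √0.9774968 = 0.9887.

0.9887c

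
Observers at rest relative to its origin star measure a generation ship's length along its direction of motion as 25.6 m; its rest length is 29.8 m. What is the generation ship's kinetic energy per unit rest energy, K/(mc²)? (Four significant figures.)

Length contraction gives γ = L₀/L = 29.8/25.6 = 1.16406.
K/(mc²) = γ − 1 = 1.16406 − 1 = 0.1641.

0.1641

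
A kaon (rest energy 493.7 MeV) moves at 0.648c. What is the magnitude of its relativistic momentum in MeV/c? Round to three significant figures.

With β = 0.648, γ = 1/√(1 − 0.648²) = 1/√0.580096 = 1.313.
Momentum: p = γβ·mc = 1.313 × 0.648 × 493.7 MeV/c = 420 MeV/c.

420 MeV/c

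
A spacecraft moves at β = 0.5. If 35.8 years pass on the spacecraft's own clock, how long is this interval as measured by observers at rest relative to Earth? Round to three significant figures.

41.3 years

γ = 1/√(1 − β²) = 1/√(1 − 0.25) = 1/√0.75 = 1/0.866025 = 1.1547.
The onboard clock measures proper time, so the interval in the rest frame of Earth is dilated: Δt = γ·Δτ = 1.1547 × 35.8 years = 41.3 years.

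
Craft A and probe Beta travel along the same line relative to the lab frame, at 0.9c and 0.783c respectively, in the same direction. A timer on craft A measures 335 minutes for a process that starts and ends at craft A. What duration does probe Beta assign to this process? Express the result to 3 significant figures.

365 minutes

Speed of craft A in probe Beta's frame: u = (v_A − v_B)/(1 − v_A v_B/c²) = (0.9 − 0.783)/(1 − 0.9×0.783) = 0.117/0.2953 = 0.39621; |u| = 0.39621c.
At |u| = 0.39621c, γ = (1 − 0.156982)^(−1/2) = 1.0891.
The clock on craft A records proper time, so probe Beta measures Δt = γΔτ = 1.0891 × 335 = 365 minutes.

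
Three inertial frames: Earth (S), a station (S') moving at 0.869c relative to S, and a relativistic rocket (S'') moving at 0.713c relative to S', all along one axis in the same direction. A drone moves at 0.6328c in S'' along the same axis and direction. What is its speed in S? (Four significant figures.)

Compose velocities in two stages. Stage 1 (into S'): u₁ = (0.6328+0.713)/(1+0.6328×0.713) = 0.92738.
Stage 2 (into S): u = (0.92738+0.869)/(1+0.92738×0.869) = 0.99473, so the speed is 0.9947c.

0.9947c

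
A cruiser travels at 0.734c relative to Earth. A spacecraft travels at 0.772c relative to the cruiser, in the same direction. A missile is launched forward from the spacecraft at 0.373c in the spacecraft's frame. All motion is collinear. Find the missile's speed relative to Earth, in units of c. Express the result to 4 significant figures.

Apply u = (u'+v)/(1+u'v) twice. Missile in the cruiser frame: (0.373+0.772)/(1+0.373·0.772) = 1.145/1.287956 = 0.88901c.
That velocity, transformed to the rest frame of Earth: (0.88901+0.734)/(1+0.88901·0.734) = 1.62301/1.65253334 = 0.98213c.

0.9821c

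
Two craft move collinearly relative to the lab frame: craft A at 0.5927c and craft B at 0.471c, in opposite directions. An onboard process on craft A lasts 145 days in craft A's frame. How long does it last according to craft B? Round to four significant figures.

The velocity of craft A relative to craft B is (0.5927 + 0.471)c / (1 + 0.5927×0.471) = 0.83156c; relative speed 0.83156c.
γ for this relative speed: γ = 1/√(1 − 0.691492) = 1.8004.
Craft A's interval is proper; time dilation gives Δt_B = γΔτ = 1.8004 × 145 days = 261.1 days.

261.1 days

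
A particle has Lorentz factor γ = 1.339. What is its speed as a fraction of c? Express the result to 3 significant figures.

β = √(1 − 1/γ²) = √(1 − 1/1.792921) = √0.442251 = 0.665.

0.665c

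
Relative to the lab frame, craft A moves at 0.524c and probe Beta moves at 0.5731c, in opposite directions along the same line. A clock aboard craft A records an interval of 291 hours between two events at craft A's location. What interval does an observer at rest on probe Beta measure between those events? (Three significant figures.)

542 hours

Speed of craft A in probe Beta's frame: u = (v_A + v_B)/(1 + v_A v_B/c²) = (0.524 + 0.5731)/(1 + 0.524×0.5731) = 1.0971/1.3003044 = 0.84373; |u| = 0.84373c.
γ for this relative speed: γ = 1/√(1 − 0.71188) = 1.863.
The clock on craft A records proper time, so probe Beta measures Δt = γΔτ = 1.863 × 291 = 542 hours.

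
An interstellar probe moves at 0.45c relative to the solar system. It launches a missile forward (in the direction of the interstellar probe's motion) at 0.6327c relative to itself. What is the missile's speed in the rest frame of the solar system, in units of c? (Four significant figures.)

0.8428c

In units of c, u = (u' + v)/(1 + u'v) with u' = 0.6327 and v = 0.45.
Numerator: 0.6327 + 0.45 = 1.0827. Denominator: 1 + (0.6327)(0.45) = 1.284715.
u = 1.0827/1.284715 = 0.84276, so the speed is 0.8428c.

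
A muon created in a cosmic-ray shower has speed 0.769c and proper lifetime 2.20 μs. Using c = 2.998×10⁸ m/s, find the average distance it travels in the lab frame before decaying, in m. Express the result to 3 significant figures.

γ = 1/√(1 − β²) = 1/√(1 − 0.591361) = 1/√0.408639 = 1/0.639249 = 1.5643.
Lab-frame lifetime: Δt = γτ = 1.5643 × 2.20 μs = 3.4415 μs.
Distance: d = vΔt = 0.769 × 2.998×10⁸ m/s × 3.4415×10^-6 s = 793 m.

793 m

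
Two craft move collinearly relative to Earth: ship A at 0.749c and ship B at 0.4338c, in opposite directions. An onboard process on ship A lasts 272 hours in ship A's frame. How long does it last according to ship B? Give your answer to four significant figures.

Transform ship A's velocity into ship B's frame: (0.749 + 0.4338)/(1 + 0.749·0.4338) = 1.1828/1.3249162, so the relative speed is 0.89274c.
γ for this relative speed: γ = 1/√(1 − 0.796985) = 2.2194.
Ship A's interval is proper; time dilation gives Δt_B = γΔτ = 2.2194 × 272 hours = 603.7 hours.

603.7 hours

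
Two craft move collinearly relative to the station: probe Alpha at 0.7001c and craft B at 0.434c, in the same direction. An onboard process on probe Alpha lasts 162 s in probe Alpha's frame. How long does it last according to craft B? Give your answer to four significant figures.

175.3 s

Transform probe Alpha's velocity into craft B's frame: (0.7001 − 0.434)/(1 − 0.7001·0.434) = 0.2661/0.6961566, so the relative speed is 0.38224c.
γ for this relative speed: γ = 1/√(1 − 0.146107) = 1.0822.
Probe Alpha's interval is proper; time dilation gives Δt_B = γΔτ = 1.0822 × 162 s = 175.3 s.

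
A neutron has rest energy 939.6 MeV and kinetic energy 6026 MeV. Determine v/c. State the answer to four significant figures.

γ = 1 + K/(mc²) = 1 + 6026/939.6 = 7.4134.
β = √(1 − 1/γ²) = √(1 − 0.0181955) = √0.9818045 = 0.9909.

0.9909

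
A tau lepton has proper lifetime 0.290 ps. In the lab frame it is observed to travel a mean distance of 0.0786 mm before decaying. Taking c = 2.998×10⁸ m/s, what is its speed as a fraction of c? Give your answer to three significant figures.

d = βγcτ ⇒ βγ = d/(cτ) = 7.860×10^-5 m / (8.6942×10^-5 m) = 0.90405.
β = (βγ)/√(1+(βγ)²) = 0.90405/√1.817306 = 0.671.

0.671c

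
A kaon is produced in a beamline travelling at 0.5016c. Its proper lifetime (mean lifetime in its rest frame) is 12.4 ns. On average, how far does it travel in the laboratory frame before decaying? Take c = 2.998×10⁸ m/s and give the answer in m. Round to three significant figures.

2.16 m

β² = 0.25160256, so γ = 1/√0.74839744 = 1.1559.
Lab-frame lifetime: Δt = γτ = 1.1559 × 12.4 ns = 14.333 ns.
Distance: d = vΔt = 0.5016 × 2.998×10⁸ m/s × 1.4333×10^-8 s = 2.16 m.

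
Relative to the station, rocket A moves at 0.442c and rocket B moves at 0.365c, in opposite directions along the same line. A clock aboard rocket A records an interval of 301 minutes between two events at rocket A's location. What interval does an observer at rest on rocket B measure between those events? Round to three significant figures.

419 minutes

Transform rocket A's velocity into rocket B's frame: (0.442 + 0.365)/(1 + 0.442·0.365) = 0.807/1.16133, so the relative speed is 0.69489c.
At |u| = 0.69489c, γ = (1 − 0.482872)^(−1/2) = 1.3906.
The clock on rocket A records proper time, so rocket B measures Δt = γΔτ = 1.3906 × 301 = 419 minutes.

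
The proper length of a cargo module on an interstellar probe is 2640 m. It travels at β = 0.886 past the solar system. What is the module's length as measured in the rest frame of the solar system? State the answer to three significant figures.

1220 m

Lorentz factor: γ = (1 − 0.784996)^(−1/2) = 2.1566.
Length contraction: L = L₀/γ = 2640/2.1566 = 1220 m.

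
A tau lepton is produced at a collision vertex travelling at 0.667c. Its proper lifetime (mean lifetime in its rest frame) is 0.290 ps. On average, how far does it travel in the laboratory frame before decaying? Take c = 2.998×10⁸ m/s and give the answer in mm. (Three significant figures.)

0.0778 mm

Lorentz factor: γ = (1 − 0.444889)^(−1/2) = 1.3422.
Lab-frame lifetime: Δt = γτ = 1.3422 × 0.290 ps = 0.38924 ps.
Distance: d = vΔt = 0.667 × 2.998×10⁸ m/s × 3.8924×10^-13 s = 7.78×10^-5 m = 0.0778 mm.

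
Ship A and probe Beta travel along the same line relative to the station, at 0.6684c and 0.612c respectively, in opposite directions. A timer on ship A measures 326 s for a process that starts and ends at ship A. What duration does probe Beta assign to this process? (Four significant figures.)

Transform ship A's velocity into probe Beta's frame: (0.6684 + 0.612)/(1 + 0.6684·0.612) = 1.2804/1.4090608, so the relative speed is 0.90869c.
At |u| = 0.90869c, γ = (1 − 0.825718)^(−1/2) = 2.3954.
The clock on ship A records proper time, so probe Beta measures Δt = γΔτ = 2.3954 × 326 = 780.9 s.

780.9 s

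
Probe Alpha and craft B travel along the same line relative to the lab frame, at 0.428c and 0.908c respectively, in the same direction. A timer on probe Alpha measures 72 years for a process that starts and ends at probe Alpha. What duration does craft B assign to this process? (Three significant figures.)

Speed of probe Alpha in craft B's frame: u = (v_A − v_B)/(1 − v_A v_B/c²) = (0.428 − 0.908)/(1 − 0.428×0.908) = −0.48/0.611376 = −0.78511; |u| = 0.78511c.
γ for this relative speed: γ = 1/√(1 − 0.616398) = 1.6146.
The clock on probe Alpha records proper time, so craft B measures Δt = γΔτ = 1.6146 × 72 = 116 years.

116 years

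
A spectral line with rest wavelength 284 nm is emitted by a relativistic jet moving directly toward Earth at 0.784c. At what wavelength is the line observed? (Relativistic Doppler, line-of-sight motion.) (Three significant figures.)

Relativistic Doppler for wavelength: λ_obs = λ_src · √((1−β)/(1+β)).
With β = 0.784: factor = √(0.216/1.784) = 0.34796.
λ_obs = 284 × 0.34796 = 98.8 nm.

98.8 nm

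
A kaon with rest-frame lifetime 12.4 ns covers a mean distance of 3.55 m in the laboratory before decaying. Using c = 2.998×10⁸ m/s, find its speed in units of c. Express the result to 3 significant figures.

0.691c

Lab distance = (lab lifetime)·v = γτ·βc, so βγ = d/(cτ) = 3.550/(2.998×10⁸ × 1.240×10^-8) = 0.95494.
With βγ = 0.95494: γ² = 1 + (βγ)² = 1.91191, and β = (βγ)/γ = 0.95494/1.38272 = 0.691.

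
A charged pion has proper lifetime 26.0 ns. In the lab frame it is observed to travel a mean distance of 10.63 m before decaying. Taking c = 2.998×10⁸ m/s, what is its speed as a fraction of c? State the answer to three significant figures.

0.806c

Let x = d/(cτ) = 10.63 m / (2.998×10⁸ m/s × 2.600×10^-8 s) = 1.3637. Since d = βγcτ, x = βγ = β/√(1−β²).
Solving: β² = x²/(1+x²) = 1.85968/2.85968 = 0.650311, so β = 0.806.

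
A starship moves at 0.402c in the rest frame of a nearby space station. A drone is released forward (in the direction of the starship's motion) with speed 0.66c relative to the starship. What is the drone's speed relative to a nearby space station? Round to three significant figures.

0.839c

Relativistic velocity addition: u = (u' + v)/(1 + u'v/c²), with u' = 0.66c and v = 0.402c.
Numerator: 0.66 + 0.402 = 1.062. Denominator: 1 + (0.66)(0.402) = 1.26532.
u = 1.062/1.26532 = 0.83931, so the speed is 0.839c.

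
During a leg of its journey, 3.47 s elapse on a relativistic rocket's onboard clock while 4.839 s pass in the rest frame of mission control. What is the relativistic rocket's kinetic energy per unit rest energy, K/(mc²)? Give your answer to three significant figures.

0.395

γ = Δt/Δτ = 4.839/3.47 = 1.39452.
Since K = (γ−1)mc², K/(mc²) = 1.39452 − 1 = 0.395.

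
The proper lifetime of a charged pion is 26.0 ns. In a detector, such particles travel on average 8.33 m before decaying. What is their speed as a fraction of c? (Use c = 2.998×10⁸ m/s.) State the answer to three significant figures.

0.730c

d = βγcτ ⇒ βγ = d/(cτ) = 8.330 m / (7.7948 m) = 1.0687.
β = (βγ)/√(1+(βγ)²) = 1.0687/√2.14212 = 0.730.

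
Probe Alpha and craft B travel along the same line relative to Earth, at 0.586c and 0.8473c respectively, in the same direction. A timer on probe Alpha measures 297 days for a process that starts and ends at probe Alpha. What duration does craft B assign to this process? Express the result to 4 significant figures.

347.5 days

Transform probe Alpha's velocity into craft B's frame: (0.586 − 0.8473)/(1 − 0.586·0.8473) = −0.2613/0.5034822, so the relative speed is 0.51899c.
At |u| = 0.51899c, γ = (1 − 0.269351)^(−1/2) = 1.1699.
Probe Alpha's interval is proper; time dilation gives Δt_B = γΔτ = 1.1699 × 297 days = 347.5 days.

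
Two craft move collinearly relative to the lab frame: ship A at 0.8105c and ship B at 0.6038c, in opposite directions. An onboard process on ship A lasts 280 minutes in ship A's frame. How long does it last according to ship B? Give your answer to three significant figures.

893 minutes

Speed of ship A in ship B's frame: u = (v_A + v_B)/(1 + v_A v_B/c²) = (0.8105 + 0.6038)/(1 + 0.8105×0.6038) = 1.4143/1.4893799 = 0.94959; |u| = 0.94959c.
γ for this relative speed: γ = 1/√(1 − 0.901721) = 3.1898.
The clock on ship A records proper time, so ship B measures Δt = γΔτ = 3.1898 × 280 = 893 minutes.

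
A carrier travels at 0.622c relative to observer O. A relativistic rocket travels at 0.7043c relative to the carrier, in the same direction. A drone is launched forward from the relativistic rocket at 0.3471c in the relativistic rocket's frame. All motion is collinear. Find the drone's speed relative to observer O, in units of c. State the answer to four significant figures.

Apply u = (u'+v)/(1+u'v) twice. Drone in the carrier frame: (0.3471+0.7043)/(1+0.3471·0.7043) = 1.0514/1.24446253 = 0.84486c.
That velocity, transformed to the rest frame of observer O: (0.84486+0.622)/(1+0.84486·0.622) = 1.46686/1.52550292 = 0.96156c.

0.9616c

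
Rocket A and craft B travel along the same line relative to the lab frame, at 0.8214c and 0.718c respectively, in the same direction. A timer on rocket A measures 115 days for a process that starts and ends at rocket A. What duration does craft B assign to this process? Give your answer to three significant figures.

Speed of rocket A in craft B's frame: u = (v_A − v_B)/(1 − v_A v_B/c²) = (0.8214 − 0.718)/(1 − 0.8214×0.718) = 0.1034/0.4102348 = 0.25205; |u| = 0.25205c.
At |u| = 0.25205c, γ = (1 − 0.0635292)^(−1/2) = 1.0334.
Rocket A's interval is proper; time dilation gives Δt_B = γΔτ = 1.0334 × 115 days = 119 days.

119 days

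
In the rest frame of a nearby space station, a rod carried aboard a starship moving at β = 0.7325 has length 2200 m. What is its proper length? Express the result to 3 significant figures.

γ = 1/√(1 − β²) = 1/√(1 − 0.53655625) = 1/√0.46344375 = 1/0.680767 = 1.4689.
Proper length: L₀ = γ·L = 1.4689 × 2200 = 3230 m.

3230 m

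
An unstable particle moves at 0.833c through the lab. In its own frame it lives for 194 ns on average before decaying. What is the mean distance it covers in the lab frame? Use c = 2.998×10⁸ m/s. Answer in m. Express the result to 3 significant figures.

87.6 m

β² = 0.693889, so γ = 1/√0.306111 = 1.8074.
Lab-frame lifetime: Δt = γτ = 1.8074 × 194 ns = 350.64 ns.
Distance: d = vΔt = 0.833 × 2.998×10⁸ m/s × 3.5064×10^-7 s = 87.6 m.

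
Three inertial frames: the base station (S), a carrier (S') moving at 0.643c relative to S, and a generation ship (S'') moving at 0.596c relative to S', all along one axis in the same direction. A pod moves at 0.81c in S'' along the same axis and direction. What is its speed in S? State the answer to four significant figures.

0.9885c

Compose velocities in two stages. Stage 1 (into S'): u₁ = (0.81+0.596)/(1+0.81×0.596) = 0.94823.
Stage 2 (into S): u = (0.94823+0.643)/(1+0.94823×0.643) = 0.98852, so the speed is 0.9885c.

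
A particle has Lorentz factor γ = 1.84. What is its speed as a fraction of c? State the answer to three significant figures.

0.839c

β = √(1 − 1/γ²) = √(1 − 1/3.3856) = √0.704631 = 0.839.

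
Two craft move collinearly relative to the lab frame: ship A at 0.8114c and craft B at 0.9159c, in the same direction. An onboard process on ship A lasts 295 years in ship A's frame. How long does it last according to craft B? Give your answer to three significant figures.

323 years

Speed of ship A in craft B's frame: u = (v_A − v_B)/(1 − v_A v_B/c²) = (0.8114 − 0.9159)/(1 − 0.8114×0.9159) = −0.1045/0.25683874 = −0.40687; |u| = 0.40687c.
γ for this relative speed: γ = 1/√(1 − 0.165543) = 1.0947.
The clock on ship A records proper time, so craft B measures Δt = γΔτ = 1.0947 × 295 = 323 years.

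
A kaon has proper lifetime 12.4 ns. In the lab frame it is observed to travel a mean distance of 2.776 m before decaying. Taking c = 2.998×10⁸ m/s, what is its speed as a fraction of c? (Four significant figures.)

0.5983c

d = βγcτ ⇒ βγ = d/(cτ) = 2.776 m / (3.71752 m) = 0.74673.
β = (βγ)/√(1+(βγ)²) = 0.74673/√1.557606 = 0.5983.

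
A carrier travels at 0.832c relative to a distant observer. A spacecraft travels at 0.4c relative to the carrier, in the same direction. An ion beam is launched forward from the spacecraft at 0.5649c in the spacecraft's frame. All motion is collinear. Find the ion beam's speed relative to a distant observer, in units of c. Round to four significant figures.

0.9784c

Compose velocities in two stages. Stage 1 (into S'): u₁ = (0.5649+0.4)/(1+0.5649×0.4) = 0.78706.
Stage 2 (into S): u = (0.78706+0.832)/(1+0.78706×0.832) = 0.97838, so the speed is 0.9784c.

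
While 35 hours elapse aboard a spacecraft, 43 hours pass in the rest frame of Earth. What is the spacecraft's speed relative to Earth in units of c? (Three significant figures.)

0.581c

γ = Δt/Δτ = 43/35 = 1.2286.
β = √(1 − 1/γ²) = √(1 − 0.662489) = √0.337511 = 0.581.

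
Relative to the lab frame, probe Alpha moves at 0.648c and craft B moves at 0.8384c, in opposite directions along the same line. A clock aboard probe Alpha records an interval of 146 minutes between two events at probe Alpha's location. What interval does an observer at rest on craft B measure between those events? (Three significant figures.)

543 minutes

Transform probe Alpha's velocity into craft B's frame: (0.648 + 0.8384)/(1 + 0.648·0.8384) = 1.4864/1.5432832, so the relative speed is 0.96314c.
γ for this relative speed: γ = 1/√(1 − 0.927639) = 3.7175.
Probe Alpha's interval is proper; time dilation gives Δt_B = γΔτ = 3.7175 × 146 minutes = 543 minutes.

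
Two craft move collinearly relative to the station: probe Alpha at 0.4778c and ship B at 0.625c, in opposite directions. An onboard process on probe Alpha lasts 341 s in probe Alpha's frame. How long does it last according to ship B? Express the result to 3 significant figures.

646 s

The velocity of probe Alpha relative to ship B is (0.4778 + 0.625)c / (1 + 0.4778×0.625) = 0.84921c; relative speed 0.84921c.
At |u| = 0.84921c, γ = (1 − 0.721158)^(−1/2) = 1.8937.
The clock on probe Alpha records proper time, so ship B measures Δt = γΔτ = 1.8937 × 341 = 646 s.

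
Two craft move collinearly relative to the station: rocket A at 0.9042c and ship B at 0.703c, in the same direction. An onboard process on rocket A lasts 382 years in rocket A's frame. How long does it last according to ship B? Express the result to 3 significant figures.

458 years

Transform rocket A's velocity into ship B's frame: (0.9042 − 0.703)/(1 − 0.9042·0.703) = 0.2012/0.3643474, so the relative speed is 0.55222c.
At |u| = 0.55222c, γ = (1 − 0.304947)^(−1/2) = 1.1995.
The clock on rocket A records proper time, so ship B measures Δt = γΔτ = 1.1995 × 382 = 458 years.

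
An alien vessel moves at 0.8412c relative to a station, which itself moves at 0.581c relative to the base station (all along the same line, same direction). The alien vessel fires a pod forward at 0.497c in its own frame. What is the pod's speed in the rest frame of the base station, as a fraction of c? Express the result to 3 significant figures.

0.985c

Compose velocities in two stages. Stage 1 (into S'): u₁ = (0.497+0.8412)/(1+0.497×0.8412) = 0.94367.
Stage 2 (into S): u = (0.94367+0.581)/(1+0.94367×0.581) = 0.98476, so the speed is 0.985c.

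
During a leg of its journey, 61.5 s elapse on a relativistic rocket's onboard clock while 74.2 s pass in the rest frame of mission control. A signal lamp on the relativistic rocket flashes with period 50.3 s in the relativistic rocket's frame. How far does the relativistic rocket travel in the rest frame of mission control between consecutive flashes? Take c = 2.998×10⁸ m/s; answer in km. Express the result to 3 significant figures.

1.02×10^7 km

From Δt = γΔτ: γ = 74.2/61.5 = 1.2065.
β = √(1 − 1/γ²) = 0.55948. Lab-frame period = γτ = 1.2065×50.3 s = 60.687 s. Distance = βc × γτ = 0.55948 × 2.998×10⁸ m/s × 60.687 s = 1.0179×10^10 m = 1.02×10^7 km.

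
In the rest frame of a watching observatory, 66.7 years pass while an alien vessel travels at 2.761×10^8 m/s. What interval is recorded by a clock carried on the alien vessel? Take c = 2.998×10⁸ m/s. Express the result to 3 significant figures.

β = v/c = (2.761×10^8 m/s)/(2.998×10⁸ m/s) = 0.920947.
γ = 1/√(1 − β²) = 1/√(1 − 0.8481434) = 1/√0.1518566 = 1/0.389688 = 2.5662.
The moving clock records proper time: Δτ = Δt/γ = 66.7/2.5662 = 26.0 years.

26.0 years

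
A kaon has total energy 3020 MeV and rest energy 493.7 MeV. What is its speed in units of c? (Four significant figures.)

0.9865c

Total energy E = γmc² gives γ = 3020/493.7 = 6.1171.
Hence β = √(1 − 1/γ²) = √(1 − 0.0267245) = √0.9732755 = 0.9865.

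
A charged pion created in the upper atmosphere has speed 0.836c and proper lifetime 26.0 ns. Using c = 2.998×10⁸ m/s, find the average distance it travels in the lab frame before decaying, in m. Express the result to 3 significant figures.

11.9 m

β² = 0.698896, so γ = 1/√0.301104 = 1.8224.
Lab-frame lifetime: Δt = γτ = 1.8224 × 26.0 ns = 47.382 ns.
Distance: d = vΔt = 0.836 × 2.998×10⁸ m/s × 4.7382×10^-8 s = 11.9 m.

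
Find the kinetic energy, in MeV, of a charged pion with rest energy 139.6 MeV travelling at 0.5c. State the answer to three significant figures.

21.6 MeV

With β = 0.5, γ = 1/√(1 − 0.5²) = 1/√0.75 = 1.1547.
Kinetic energy: K = (γ − 1)mc² = (1.1547 − 1) × 139.6 MeV = 0.1547 × 139.6 = 21.6 MeV.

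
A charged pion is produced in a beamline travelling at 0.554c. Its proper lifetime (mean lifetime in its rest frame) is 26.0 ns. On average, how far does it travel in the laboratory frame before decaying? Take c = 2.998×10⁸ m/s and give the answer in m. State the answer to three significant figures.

5.19 m

Lorentz factor: γ = (1 − 0.306916)^(−1/2) = 1.2012.
Lab-frame lifetime: Δt = γτ = 1.2012 × 26.0 ns = 31.231 ns.
Distance: d = vΔt = 0.554 × 2.998×10⁸ m/s × 3.1231×10^-8 s = 5.19 m.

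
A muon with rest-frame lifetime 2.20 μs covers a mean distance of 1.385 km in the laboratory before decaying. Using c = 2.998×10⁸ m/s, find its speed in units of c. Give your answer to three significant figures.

0.903c

d = βγcτ ⇒ βγ = d/(cτ) = 1385 m / (659.56 m) = 2.0999.
β = (βγ)/√(1+(βγ)²) = 2.0999/√5.40958 = 0.903.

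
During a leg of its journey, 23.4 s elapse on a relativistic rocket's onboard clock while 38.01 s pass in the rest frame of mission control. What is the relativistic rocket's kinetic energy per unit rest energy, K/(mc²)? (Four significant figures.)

0.6244

The time-dilation ratio gives γ = 38.01/23.4 = 1.62436.
K/(mc²) = γ − 1 = 1.62436 − 1 = 0.6244.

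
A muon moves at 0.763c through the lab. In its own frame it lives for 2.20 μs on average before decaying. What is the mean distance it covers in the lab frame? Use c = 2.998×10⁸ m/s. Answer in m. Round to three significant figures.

γ = 1/√(1 − β²) = 1/√(1 − 0.582169) = 1/√0.417831 = 1/0.646398 = 1.547.
Lab-frame lifetime: Δt = γτ = 1.547 × 2.20 μs = 3.4034 μs.
Distance: d = vΔt = 0.763 × 2.998×10⁸ m/s × 3.4034×10^-6 s = 779 m.

779 m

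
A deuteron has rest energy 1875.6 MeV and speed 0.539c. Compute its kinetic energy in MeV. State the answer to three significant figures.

351 MeV

With β = 0.539, γ = 1/√(1 − 0.539²) = 1/√0.709479 = 1.18722.
Kinetic energy: K = (γ − 1)mc² = (1.18722 − 1) × 1875.6 MeV = 0.18722 × 1875.6 = 351 MeV.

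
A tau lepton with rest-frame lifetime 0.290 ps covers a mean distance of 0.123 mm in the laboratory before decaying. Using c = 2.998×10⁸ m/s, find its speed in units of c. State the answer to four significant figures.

0.8166c

Lab distance = (lab lifetime)·v = γτ·βc, so βγ = d/(cτ) = 1.230×10^-4/(2.998×10⁸ × 2.900×10^-13) = 1.4147.
With βγ = 1.4147: γ² = 1 + (βγ)² = 3.00138, and β = (βγ)/γ = 1.4147/1.73245 = 0.8166.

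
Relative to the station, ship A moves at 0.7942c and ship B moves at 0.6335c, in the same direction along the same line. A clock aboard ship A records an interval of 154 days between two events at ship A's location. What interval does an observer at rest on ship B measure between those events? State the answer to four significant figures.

Speed of ship A in ship B's frame: u = (v_A − v_B)/(1 − v_A v_B/c²) = (0.7942 − 0.6335)/(1 − 0.7942×0.6335) = 0.1607/0.4968743 = 0.32342; |u| = 0.32342c.
At |u| = 0.32342c, γ = (1 − 0.1046)^(−1/2) = 1.0568.
Ship A's interval is proper; time dilation gives Δt_B = γΔτ = 1.0568 × 154 days = 162.7 days.

162.7 days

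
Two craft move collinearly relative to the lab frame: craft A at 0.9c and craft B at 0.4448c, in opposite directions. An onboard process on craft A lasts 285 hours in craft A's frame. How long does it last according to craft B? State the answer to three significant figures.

Transform craft A's velocity into craft B's frame: (0.9 + 0.4448)/(1 + 0.9·0.4448) = 1.3448/1.40032, so the relative speed is 0.96035c.
γ for this relative speed: γ = 1/√(1 − 0.922272) = 3.5868.
Craft A's interval is proper; time dilation gives Δt_B = γΔτ = 3.5868 × 285 hours = 1020 hours.

1020 hours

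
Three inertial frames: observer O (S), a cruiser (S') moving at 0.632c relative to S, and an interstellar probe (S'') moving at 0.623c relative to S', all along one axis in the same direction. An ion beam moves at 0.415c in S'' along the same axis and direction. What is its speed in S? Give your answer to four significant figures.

First combine the ion beam and interstellar probe (S''→S'): u₁ = (0.415 + 0.623)/(1 + 0.415×0.623) = 1.038/1.258545 = 0.82476.
Then combine with the cruiser (S'→S): u = (0.82476 + 0.632)/(1 + 0.82476×0.632) = 1.45676/1.52124832 = 0.95761.

0.9576c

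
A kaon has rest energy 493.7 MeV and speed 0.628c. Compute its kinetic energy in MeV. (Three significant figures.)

141 MeV

γ = 1/√(1 − β²) = 1/√(1 − 0.394384) = 1/√0.605616 = 1.28499.
Kinetic energy: K = (γ − 1)mc² = (1.28499 − 1) × 493.7 MeV = 0.28499 × 493.7 = 141 MeV.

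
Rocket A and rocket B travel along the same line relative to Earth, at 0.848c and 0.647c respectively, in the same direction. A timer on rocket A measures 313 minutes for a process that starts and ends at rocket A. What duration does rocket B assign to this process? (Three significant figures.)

350 minutes

Speed of rocket A in rocket B's frame: u = (v_A − v_B)/(1 − v_A v_B/c²) = (0.848 − 0.647)/(1 − 0.848×0.647) = 0.201/0.451344 = 0.44534; |u| = 0.44534c.
γ for this relative speed: γ = 1/√(1 − 0.198328) = 1.1169.
The clock on rocket A records proper time, so rocket B measures Δt = γΔτ = 1.1169 × 313 = 350 minutes.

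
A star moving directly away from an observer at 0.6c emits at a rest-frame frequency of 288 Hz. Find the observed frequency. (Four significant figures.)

Relativistic Doppler (source moving away): f_obs = f_src · √((1−β)/(1+β)).
With β = 0.6: factor = √(0.4/1.6) = 0.5.
f_obs = 288 × 0.5 = 144.0 Hz.

144.0 Hz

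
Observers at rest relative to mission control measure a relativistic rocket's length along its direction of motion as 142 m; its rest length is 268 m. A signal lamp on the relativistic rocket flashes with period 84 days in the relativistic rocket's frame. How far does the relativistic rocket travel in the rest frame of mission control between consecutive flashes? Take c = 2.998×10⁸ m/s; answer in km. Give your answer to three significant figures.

3.48×10^12 km

From L = L₀/γ: γ = 268/142 = 1.88732.
β = √(1 − 1/γ²) = 0.84809. Lab-frame period = γτ = 1.88732×84 days = 158.53 days. Distance = βc × γτ = 0.84809 × 2.998×10⁸ m/s × 13696992 s = 3.4826×10^15 m = 3.48×10^12 km.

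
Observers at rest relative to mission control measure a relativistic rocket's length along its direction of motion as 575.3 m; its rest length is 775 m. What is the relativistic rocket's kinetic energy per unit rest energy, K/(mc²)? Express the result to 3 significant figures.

0.347

Length contraction gives γ = L₀/L = 775/575.3 = 1.34712.
K/(mc²) = γ − 1 = 1.34712 − 1 = 0.347.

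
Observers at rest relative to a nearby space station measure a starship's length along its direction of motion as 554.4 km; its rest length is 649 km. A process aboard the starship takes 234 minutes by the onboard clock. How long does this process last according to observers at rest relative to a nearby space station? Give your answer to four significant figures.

Length contraction gives γ = L₀/L = 649/554.4 = 1.17063.
Δt = γΔτ = 1.17063 × 234 = 273.9 minutes.

273.9 minutes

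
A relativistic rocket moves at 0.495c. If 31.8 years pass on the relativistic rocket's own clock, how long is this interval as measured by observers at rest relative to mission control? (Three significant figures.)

Lorentz factor: γ = (1 − 0.245025)^(−1/2) = 1.1509.
Time dilation: Δt = γ·Δτ = 1.1509 × 31.8 = 36.6 years.

36.6 years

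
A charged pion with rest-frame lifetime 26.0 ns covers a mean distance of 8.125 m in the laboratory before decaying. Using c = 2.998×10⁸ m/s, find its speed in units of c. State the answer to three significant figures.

0.722c

d = βγcτ ⇒ βγ = d/(cτ) = 8.125 m / (7.7948 m) = 1.0424.
β = (βγ)/√(1+(βγ)²) = 1.0424/√2.0866 = 0.722.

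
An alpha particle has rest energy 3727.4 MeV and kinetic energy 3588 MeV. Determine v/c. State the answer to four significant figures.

K = (γ−1)mc², so γ = 1 + 3588/3727.4 = 1.9626.
Then v/c = √(1 − γ⁻²) = √(1 − 0.259619) = √0.740381 = 0.8605.

0.8605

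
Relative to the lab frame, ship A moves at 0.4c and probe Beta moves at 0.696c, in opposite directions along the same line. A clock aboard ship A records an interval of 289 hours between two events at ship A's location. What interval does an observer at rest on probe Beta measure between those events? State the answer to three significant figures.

561 hours

Transform ship A's velocity into probe Beta's frame: (0.4 + 0.696)/(1 + 0.4·0.696) = 1.096/1.2784, so the relative speed is 0.85732c.
γ for this relative speed: γ = 1/√(1 − 0.734998) = 1.9426.
Ship A's interval is proper; time dilation gives Δt_B = γΔτ = 1.9426 × 289 hours = 561 hours.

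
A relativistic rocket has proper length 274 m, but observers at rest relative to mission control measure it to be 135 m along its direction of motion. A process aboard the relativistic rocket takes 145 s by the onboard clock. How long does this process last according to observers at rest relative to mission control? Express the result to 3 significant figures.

From L = L₀/γ: γ = 274/135 = 2.02963.
The same γ dilates the second interval: 2.02963 × 145 s = 294 s.

294 s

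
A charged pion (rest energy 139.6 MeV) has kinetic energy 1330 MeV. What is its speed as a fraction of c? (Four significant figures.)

K = (γ−1)mc², so γ = 1 + 1330/139.6 = 10.527.
Then v/c = √(1 − γ⁻²) = √(1 − 0.00902383) = √0.99097617 = 0.9955.

0.9955c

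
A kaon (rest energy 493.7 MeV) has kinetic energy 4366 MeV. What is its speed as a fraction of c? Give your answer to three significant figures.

0.995c

γ = 1 + K/(mc²) = 1 + 4366/493.7 = 9.8434.
β = √(1 − 1/γ²) = √(1 − 0.0103207) = √0.9896793 = 0.995.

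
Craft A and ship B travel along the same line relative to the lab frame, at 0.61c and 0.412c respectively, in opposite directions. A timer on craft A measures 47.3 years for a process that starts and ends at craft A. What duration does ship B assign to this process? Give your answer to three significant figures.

Transform craft A's velocity into ship B's frame: (0.61 + 0.412)/(1 + 0.61·0.412) = 1.022/1.25132, so the relative speed is 0.81674c.
At |u| = 0.81674c, γ = (1 − 0.667064)^(−1/2) = 1.7331.
The clock on craft A records proper time, so ship B measures Δt = γΔτ = 1.7331 × 47.3 = 82.0 years.

82.0 years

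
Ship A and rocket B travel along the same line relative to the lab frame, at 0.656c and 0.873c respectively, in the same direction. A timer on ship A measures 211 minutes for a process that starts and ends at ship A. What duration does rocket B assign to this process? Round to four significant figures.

The velocity of ship A relative to rocket B is (0.656 − 0.873)c / (1 − 0.656×0.873) = −0.50783c; relative speed 0.50783c.
γ for this relative speed: γ = 1/√(1 − 0.257891) = 1.1608.
Ship A's interval is proper; time dilation gives Δt_B = γΔτ = 1.1608 × 211 minutes = 244.9 minutes.

244.9 minutes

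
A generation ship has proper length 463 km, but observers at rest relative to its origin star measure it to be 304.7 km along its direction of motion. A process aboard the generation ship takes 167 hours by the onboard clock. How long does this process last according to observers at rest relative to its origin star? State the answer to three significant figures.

254 hours

Length contraction gives γ = L₀/L = 463/304.7 = 1.51953.
Δt = γΔτ = 1.51953 × 167 = 254 hours.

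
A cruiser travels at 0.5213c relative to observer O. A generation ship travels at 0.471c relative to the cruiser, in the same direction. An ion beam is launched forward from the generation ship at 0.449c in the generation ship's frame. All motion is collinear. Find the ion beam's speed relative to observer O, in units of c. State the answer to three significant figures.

First combine the ion beam and generation ship (S''→S'): u₁ = (0.449 + 0.471)/(1 + 0.449×0.471) = 0.92/1.211479 = 0.7594.
Then combine with the cruiser (S'→S): u = (0.7594 + 0.5213)/(1 + 0.7594×0.5213) = 1.2807/1.39587522 = 0.91749.

0.917c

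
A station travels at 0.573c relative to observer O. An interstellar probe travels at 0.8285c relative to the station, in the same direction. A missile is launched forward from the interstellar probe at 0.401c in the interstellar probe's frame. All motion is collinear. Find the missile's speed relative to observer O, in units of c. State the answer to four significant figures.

0.9785c

First combine the missile and interstellar probe (S''→S'): u₁ = (0.401 + 0.8285)/(1 + 0.401×0.8285) = 1.2295/1.3322285 = 0.92289.
Then combine with the station (S'→S): u = (0.92289 + 0.573)/(1 + 0.92289×0.573) = 1.49589/1.52881597 = 0.97846.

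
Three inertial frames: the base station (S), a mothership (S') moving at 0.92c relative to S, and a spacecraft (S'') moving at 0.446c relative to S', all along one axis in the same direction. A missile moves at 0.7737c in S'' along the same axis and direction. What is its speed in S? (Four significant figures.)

Compose velocities in two stages. Stage 1 (into S'): u₁ = (0.7737+0.446)/(1+0.7737×0.446) = 0.90679.
Stage 2 (into S): u = (0.90679+0.92)/(1+0.90679×0.92) = 0.99593, so the speed is 0.9959c.

0.9959c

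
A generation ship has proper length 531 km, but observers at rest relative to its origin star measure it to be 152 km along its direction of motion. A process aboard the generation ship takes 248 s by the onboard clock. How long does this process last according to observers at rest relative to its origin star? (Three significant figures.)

From L = L₀/γ: γ = 531/152 = 3.49342.
The same γ dilates the second interval: 3.49342 × 248 s = 866 s.

866 s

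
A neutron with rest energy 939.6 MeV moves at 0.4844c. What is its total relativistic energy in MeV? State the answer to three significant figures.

γ = 1/√(1 − β²) = 1/√(1 − 0.23464336) = 1/√0.76535664 = 1/0.874847 = 1.1431.
Total energy: E = γmc² = 1.1431 × 939.6 MeV = 1070 MeV.

1070 MeV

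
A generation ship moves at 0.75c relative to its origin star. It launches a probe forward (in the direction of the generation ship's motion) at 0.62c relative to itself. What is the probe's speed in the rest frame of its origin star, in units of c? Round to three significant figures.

0.935c

In units of c, u = (u' + v)/(1 + u'v) with u' = 0.62 and v = 0.75.
Numerator: 0.62 + 0.75 = 1.37. Denominator: 1 + (0.62)(0.75) = 1.465.
u = 1.37/1.465 = 0.93515, so the speed is 0.935c.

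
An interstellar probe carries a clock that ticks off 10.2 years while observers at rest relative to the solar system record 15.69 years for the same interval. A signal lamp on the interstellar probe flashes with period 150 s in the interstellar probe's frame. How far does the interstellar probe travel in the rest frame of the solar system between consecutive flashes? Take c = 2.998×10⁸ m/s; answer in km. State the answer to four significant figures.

From Δt = γΔτ: γ = 15.69/10.2 = 1.53824.
β = √(1 − 1/γ²) = 0.75985. Lab-frame period = γτ = 1.53824×150 s = 230.74 s. Distance = βc × γτ = 0.75985 × 2.998×10⁸ m/s × 230.74 s = 5.2563×10^10 m = 5.256×10^7 km.

5.256×10^7 km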